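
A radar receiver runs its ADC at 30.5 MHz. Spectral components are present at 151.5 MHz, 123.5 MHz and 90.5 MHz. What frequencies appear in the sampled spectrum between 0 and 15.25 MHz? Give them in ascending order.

fs/2 = 15.25 MHz.
151.5 MHz mod fs = 29.5 MHz.
29.5 MHz > fs/2 = 15.25 MHz, folds to fs − 29.5 MHz = 1 MHz.
123.5 MHz mod fs = 1.5 MHz.
1.5 MHz ≤ fs/2 = 15.25 MHz, appears at 1.5 MHz.
90.5 MHz mod fs = 29.5 MHz.
29.5 MHz > fs/2 = 15.25 MHz, folds to fs − 29.5 MHz = 1 MHz.
Distinct values: {1 MHz, 1.5 MHz}.

1 MHz, 1.5 MHz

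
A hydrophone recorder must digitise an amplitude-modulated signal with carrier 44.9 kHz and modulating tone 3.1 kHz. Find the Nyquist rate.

AM sidebands sit at fc ± fm = 41.8 kHz and 48 kHz.
Highest-frequency component: 48 kHz.
Nyquist rate = 2 × 48 kHz = 96 kHz.

96 kHz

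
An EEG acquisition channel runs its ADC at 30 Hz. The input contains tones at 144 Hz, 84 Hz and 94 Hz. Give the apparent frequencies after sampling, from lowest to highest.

fs/2 = 15 Hz.
144 Hz mod fs = 24 Hz.
24 Hz > fs/2 = 15 Hz, folds to fs − 24 Hz = 6 Hz.
84 Hz mod fs = 24 Hz.
24 Hz > fs/2 = 15 Hz, folds to fs − 24 Hz = 6 Hz.
94 Hz mod fs = 4 Hz.
4 Hz ≤ fs/2 = 15 Hz, appears at 4 Hz.
Distinct values: {4 Hz, 6 Hz}.

4 Hz, 6 Hz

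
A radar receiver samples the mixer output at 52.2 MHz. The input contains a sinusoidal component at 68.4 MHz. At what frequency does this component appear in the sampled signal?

68.4 MHz mod fs = 16.2 MHz.
16.2 MHz ≤ fs/2 = 26.1 MHz, appears at 16.2 MHz.

16.2 MHz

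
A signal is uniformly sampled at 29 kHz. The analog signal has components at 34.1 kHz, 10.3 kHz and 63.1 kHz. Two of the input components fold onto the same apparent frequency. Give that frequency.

fs/2 = 14.5 kHz.
34.1 kHz mod fs = 5.1 kHz.
5.1 kHz ≤ fs/2 = 14.5 kHz, appears at 5.1 kHz.
10.3 kHz ≤ fs/2 = 14.5 kHz, passes unchanged.
63.1 kHz mod fs = 5.1 kHz.
5.1 kHz ≤ fs/2 = 14.5 kHz, appears at 5.1 kHz.
34.1 kHz and 63.1 kHz both map to 5.1 kHz.

5.1 kHz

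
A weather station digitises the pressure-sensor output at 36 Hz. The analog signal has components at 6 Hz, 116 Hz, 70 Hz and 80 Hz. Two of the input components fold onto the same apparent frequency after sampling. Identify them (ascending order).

80 Hz, 116 Hz

fs/2 = 18 Hz.
6 Hz ≤ fs/2 = 18 Hz, passes unchanged.
116 Hz mod fs = 8 Hz.
8 Hz ≤ fs/2 = 18 Hz, appears at 8 Hz.
70 Hz mod fs = 34 Hz.
34 Hz > fs/2 = 18 Hz, folds to fs − 34 Hz = 2 Hz.
80 Hz mod fs = 8 Hz.
8 Hz ≤ fs/2 = 18 Hz, appears at 8 Hz.
80 Hz and 116 Hz both map to 8 Hz.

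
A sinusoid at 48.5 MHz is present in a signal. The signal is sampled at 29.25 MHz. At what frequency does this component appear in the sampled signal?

10 MHz

48.5 MHz mod fs = 19.25 MHz.
19.25 MHz > fs/2 = 14.625 MHz, folds to fs − 19.25 MHz = 10 MHz.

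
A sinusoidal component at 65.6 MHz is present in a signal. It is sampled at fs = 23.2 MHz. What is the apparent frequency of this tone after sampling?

4 MHz

65.6 MHz mod fs = 19.2 MHz.
19.2 MHz > fs/2 = 11.6 MHz, folds to fs − 19.2 MHz = 4 MHz.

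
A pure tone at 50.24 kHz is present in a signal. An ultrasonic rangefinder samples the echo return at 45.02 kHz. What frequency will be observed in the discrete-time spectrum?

50.24 kHz mod fs = 5.22 kHz.
5.22 kHz ≤ fs/2 = 22.51 kHz, appears at 5.22 kHz.

5.22 kHz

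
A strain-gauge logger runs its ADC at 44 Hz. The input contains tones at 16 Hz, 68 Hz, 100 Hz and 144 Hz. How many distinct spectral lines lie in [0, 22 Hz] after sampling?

fs/2 = 22 Hz.
16 Hz ≤ fs/2 = 22 Hz, passes unchanged.
68 Hz mod fs = 24 Hz.
24 Hz > fs/2 = 22 Hz, folds to fs − 24 Hz = 20 Hz.
100 Hz mod fs = 12 Hz.
12 Hz ≤ fs/2 = 22 Hz, appears at 12 Hz.
144 Hz mod fs = 12 Hz.
12 Hz ≤ fs/2 = 22 Hz, appears at 12 Hz.
Distinct values: {12 Hz, 16 Hz, 20 Hz} → 3.

3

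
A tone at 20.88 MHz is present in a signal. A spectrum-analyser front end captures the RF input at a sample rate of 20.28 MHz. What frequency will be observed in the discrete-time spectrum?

0.6 MHz

20.88 MHz mod fs = 0.6 MHz.
0.6 MHz ≤ fs/2 = 10.14 MHz, appears at 0.6 MHz.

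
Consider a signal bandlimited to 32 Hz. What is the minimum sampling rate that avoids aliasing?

Nyquist rate = 2 × 32 Hz = 64 Hz.

64 Hz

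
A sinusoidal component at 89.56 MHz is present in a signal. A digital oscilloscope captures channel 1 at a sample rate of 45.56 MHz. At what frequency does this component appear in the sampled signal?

89.56 MHz mod fs = 44 MHz.
44 MHz > fs/2 = 22.78 MHz, folds to fs − 44 MHz = 1.56 MHz.

1.56 MHz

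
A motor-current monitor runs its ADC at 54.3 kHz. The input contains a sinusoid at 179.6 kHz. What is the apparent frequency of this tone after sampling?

179.6 kHz mod fs = 16.7 kHz.
16.7 kHz ≤ fs/2 = 27.15 kHz, appears at 16.7 kHz.

16.7 kHz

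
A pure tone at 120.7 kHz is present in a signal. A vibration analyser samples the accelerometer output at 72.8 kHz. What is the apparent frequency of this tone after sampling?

120.7 kHz mod fs = 47.9 kHz.
47.9 kHz > fs/2 = 36.4 kHz, folds to fs − 47.9 kHz = 24.9 kHz.

24.9 kHz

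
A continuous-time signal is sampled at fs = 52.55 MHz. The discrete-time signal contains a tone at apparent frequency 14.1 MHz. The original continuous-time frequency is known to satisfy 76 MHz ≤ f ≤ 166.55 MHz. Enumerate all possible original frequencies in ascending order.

Frequencies that alias to 14.1 MHz are k·fs ± 14.1 MHz for integer k ≥ 0.
k=0: 14.1 MHz.
k=1: 38.45 MHz, 66.65 MHz.
k=2: 91 MHz, 119.2 MHz.
k=3: 143.55 MHz, 171.75 MHz.
k=4: 196.1 MHz, 224.3 MHz.
Within [76 MHz, 166.55 MHz]: 91 MHz, 119.2 MHz, 143.55 MHz.

91 MHz, 119.2 MHz, 143.55 MHz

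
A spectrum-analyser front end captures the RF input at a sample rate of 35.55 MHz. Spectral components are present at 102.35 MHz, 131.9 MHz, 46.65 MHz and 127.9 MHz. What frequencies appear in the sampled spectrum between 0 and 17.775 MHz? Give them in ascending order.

fs/2 = 17.775 MHz.
102.35 MHz mod fs = 31.25 MHz.
31.25 MHz > fs/2 = 17.775 MHz, folds to fs − 31.25 MHz = 4.3 MHz.
131.9 MHz mod fs = 25.25 MHz.
25.25 MHz > fs/2 = 17.775 MHz, folds to fs − 25.25 MHz = 10.3 MHz.
46.65 MHz mod fs = 11.1 MHz.
11.1 MHz ≤ fs/2 = 17.775 MHz, appears at 11.1 MHz.
127.9 MHz mod fs = 21.25 MHz.
21.25 MHz > fs/2 = 17.775 MHz, folds to fs − 21.25 MHz = 14.3 MHz.
Distinct values: {4.3 MHz, 10.3 MHz, 11.1 MHz, 14.3 MHz}.

4.3 MHz, 10.3 MHz, 11.1 MHz, 14.3 MHz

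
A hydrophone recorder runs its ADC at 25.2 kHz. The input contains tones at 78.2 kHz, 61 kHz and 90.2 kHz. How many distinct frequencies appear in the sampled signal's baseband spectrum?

2

fs/2 = 12.6 kHz.
78.2 kHz mod fs = 2.6 kHz.
2.6 kHz ≤ fs/2 = 12.6 kHz, appears at 2.6 kHz.
61 kHz mod fs = 10.6 kHz.
10.6 kHz ≤ fs/2 = 12.6 kHz, appears at 10.6 kHz.
90.2 kHz mod fs = 14.6 kHz.
14.6 kHz > fs/2 = 12.6 kHz, folds to fs − 14.6 kHz = 10.6 kHz.
Distinct values: {2.6 kHz, 10.6 kHz} → 2.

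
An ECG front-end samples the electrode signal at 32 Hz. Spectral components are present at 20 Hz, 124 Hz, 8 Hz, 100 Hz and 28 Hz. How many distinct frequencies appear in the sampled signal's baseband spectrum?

3

fs/2 = 16 Hz.
20 Hz > fs/2 = 16 Hz, folds to fs − 20 Hz = 12 Hz.
124 Hz mod fs = 28 Hz.
28 Hz > fs/2 = 16 Hz, folds to fs − 28 Hz = 4 Hz.
8 Hz ≤ fs/2 = 16 Hz, passes unchanged.
100 Hz mod fs = 4 Hz.
4 Hz ≤ fs/2 = 16 Hz, appears at 4 Hz.
28 Hz > fs/2 = 16 Hz, folds to fs − 28 Hz = 4 Hz.
Distinct values: {4 Hz, 8 Hz, 12 Hz} → 3.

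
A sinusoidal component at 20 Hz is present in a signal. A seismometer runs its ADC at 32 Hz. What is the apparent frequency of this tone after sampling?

12 Hz

20 Hz > fs/2 = 16 Hz, folds to fs − 20 Hz = 12 Hz.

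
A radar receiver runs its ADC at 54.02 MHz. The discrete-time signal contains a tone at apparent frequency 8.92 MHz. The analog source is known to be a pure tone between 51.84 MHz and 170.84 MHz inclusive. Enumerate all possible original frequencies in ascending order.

Frequencies that alias to 8.92 MHz are k·fs ± 8.92 MHz for integer k ≥ 0.
k=0: 8.92 MHz.
k=1: 45.1 MHz, 62.94 MHz.
k=2: 99.12 MHz, 116.96 MHz.
k=3: 153.14 MHz, 170.98 MHz.
k=4: 207.16 MHz, 225 MHz.
Within [51.84 MHz, 170.84 MHz]: 62.94 MHz, 99.12 MHz, 116.96 MHz, 153.14 MHz.

62.94 MHz, 99.12 MHz, 116.96 MHz, 153.14 MHz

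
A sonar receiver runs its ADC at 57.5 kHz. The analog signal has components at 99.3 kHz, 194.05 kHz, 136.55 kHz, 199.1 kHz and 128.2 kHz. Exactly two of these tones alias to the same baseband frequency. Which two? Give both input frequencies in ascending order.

136.55 kHz, 194.05 kHz

fs/2 = 28.75 kHz.
99.3 kHz mod fs = 41.8 kHz.
41.8 kHz > fs/2 = 28.75 kHz, folds to fs − 41.8 kHz = 15.7 kHz.
194.05 kHz mod fs = 21.55 kHz.
21.55 kHz ≤ fs/2 = 28.75 kHz, appears at 21.55 kHz.
136.55 kHz mod fs = 21.55 kHz.
21.55 kHz ≤ fs/2 = 28.75 kHz, appears at 21.55 kHz.
199.1 kHz mod fs = 26.6 kHz.
26.6 kHz ≤ fs/2 = 28.75 kHz, appears at 26.6 kHz.
128.2 kHz mod fs = 13.2 kHz.
13.2 kHz ≤ fs/2 = 28.75 kHz, appears at 13.2 kHz.
136.55 kHz and 194.05 kHz both map to 21.55 kHz.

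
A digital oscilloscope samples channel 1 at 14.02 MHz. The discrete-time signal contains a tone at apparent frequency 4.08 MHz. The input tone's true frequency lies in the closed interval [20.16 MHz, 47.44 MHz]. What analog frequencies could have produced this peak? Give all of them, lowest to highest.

23.96 MHz, 32.12 MHz, 37.98 MHz, 46.14 MHz

Frequencies that alias to 4.08 MHz are k·fs ± 4.08 MHz for integer k ≥ 0.
k=0: 4.08 MHz.
k=1: 9.94 MHz, 18.1 MHz.
k=2: 23.96 MHz, 32.12 MHz.
k=3: 37.98 MHz, 46.14 MHz.
k=4: 52 MHz, 60.16 MHz.
Within [20.16 MHz, 47.44 MHz]: 23.96 MHz, 32.12 MHz, 37.98 MHz, 46.14 MHz.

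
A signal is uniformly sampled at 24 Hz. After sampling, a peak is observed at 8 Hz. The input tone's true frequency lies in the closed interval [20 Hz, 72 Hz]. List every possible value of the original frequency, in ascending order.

32 Hz, 40 Hz, 56 Hz, 64 Hz

Frequencies that alias to 8 Hz are k·fs ± 8 Hz for integer k ≥ 0.
k=0: 8 Hz.
k=1: 16 Hz, 32 Hz.
k=2: 40 Hz, 56 Hz.
k=3: 64 Hz, 80 Hz.
k=4: 88 Hz, 104 Hz.
Within [20 Hz, 72 Hz]: 32 Hz, 40 Hz, 56 Hz, 64 Hz.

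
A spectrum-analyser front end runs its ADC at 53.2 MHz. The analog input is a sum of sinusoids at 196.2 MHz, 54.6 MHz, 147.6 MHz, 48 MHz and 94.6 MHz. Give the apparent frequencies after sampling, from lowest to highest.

fs/2 = 26.6 MHz.
196.2 MHz mod fs = 36.6 MHz.
36.6 MHz > fs/2 = 26.6 MHz, folds to fs − 36.6 MHz = 16.6 MHz.
54.6 MHz mod fs = 1.4 MHz.
1.4 MHz ≤ fs/2 = 26.6 MHz, appears at 1.4 MHz.
147.6 MHz mod fs = 41.2 MHz.
41.2 MHz > fs/2 = 26.6 MHz, folds to fs − 41.2 MHz = 12 MHz.
48 MHz > fs/2 = 26.6 MHz, folds to fs − 48 MHz = 5.2 MHz.
94.6 MHz mod fs = 41.4 MHz.
41.4 MHz > fs/2 = 26.6 MHz, folds to fs − 41.4 MHz = 11.8 MHz.
Distinct values: {1.4 MHz, 5.2 MHz, 11.8 MHz, 12 MHz, 16.6 MHz}.

1.4 MHz, 5.2 MHz, 11.8 MHz, 12 MHz, 16.6 MHz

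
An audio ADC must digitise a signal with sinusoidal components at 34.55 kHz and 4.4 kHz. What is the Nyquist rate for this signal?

69.1 kHz

Highest-frequency component: 34.55 kHz.
Nyquist rate = 2 × 34.55 kHz = 69.1 kHz.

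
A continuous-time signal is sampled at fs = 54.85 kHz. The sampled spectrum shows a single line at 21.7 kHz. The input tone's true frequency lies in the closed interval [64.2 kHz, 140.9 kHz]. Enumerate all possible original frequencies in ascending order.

76.55 kHz, 88 kHz, 131.4 kHz

Frequencies that alias to 21.7 kHz are k·fs ± 21.7 kHz for integer k ≥ 0.
k=0: 21.7 kHz.
k=1: 33.15 kHz, 76.55 kHz.
k=2: 88 kHz, 131.4 kHz.
k=3: 142.85 kHz, 186.25 kHz.
Within [64.2 kHz, 140.9 kHz]: 76.55 kHz, 88 kHz, 131.4 kHz.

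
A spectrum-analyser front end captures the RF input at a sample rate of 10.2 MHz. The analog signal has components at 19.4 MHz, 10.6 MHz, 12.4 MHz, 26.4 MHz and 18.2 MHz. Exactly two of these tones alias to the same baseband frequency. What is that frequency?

fs/2 = 5.1 MHz.
19.4 MHz mod fs = 9.2 MHz.
9.2 MHz > fs/2 = 5.1 MHz, folds to fs − 9.2 MHz = 1 MHz.
10.6 MHz mod fs = 0.4 MHz.
0.4 MHz ≤ fs/2 = 5.1 MHz, appears at 0.4 MHz.
12.4 MHz mod fs = 2.2 MHz.
2.2 MHz ≤ fs/2 = 5.1 MHz, appears at 2.2 MHz.
26.4 MHz mod fs = 6 MHz.
6 MHz > fs/2 = 5.1 MHz, folds to fs − 6 MHz = 4.2 MHz.
18.2 MHz mod fs = 8 MHz.
8 MHz > fs/2 = 5.1 MHz, folds to fs − 8 MHz = 2.2 MHz.
12.4 MHz and 18.2 MHz both map to 2.2 MHz.

2.2 MHz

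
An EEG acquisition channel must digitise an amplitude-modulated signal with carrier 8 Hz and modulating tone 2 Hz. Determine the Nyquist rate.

AM sidebands sit at fc ± fm = 6 Hz and 10 Hz.
Highest-frequency component: 10 Hz.
Nyquist rate = 2 × 10 Hz = 20 Hz.

20 Hz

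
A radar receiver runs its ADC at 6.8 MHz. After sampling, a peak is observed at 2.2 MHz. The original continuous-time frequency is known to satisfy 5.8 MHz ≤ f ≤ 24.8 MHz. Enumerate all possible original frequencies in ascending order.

9 MHz, 11.4 MHz, 15.8 MHz, 18.2 MHz, 22.6 MHz

Frequencies that alias to 2.2 MHz are k·fs ± 2.2 MHz for integer k ≥ 0.
k=0: 2.2 MHz.
k=1: 4.6 MHz, 9 MHz.
k=2: 11.4 MHz, 15.8 MHz.
k=3: 18.2 MHz, 22.6 MHz.
k=4: 25 MHz, 29.4 MHz.
Within [5.8 MHz, 24.8 MHz]: 9 MHz, 11.4 MHz, 15.8 MHz, 18.2 MHz, 22.6 MHz.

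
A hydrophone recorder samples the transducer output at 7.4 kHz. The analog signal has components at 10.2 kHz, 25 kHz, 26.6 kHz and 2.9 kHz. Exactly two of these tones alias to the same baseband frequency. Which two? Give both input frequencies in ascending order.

10.2 kHz, 25 kHz

fs/2 = 3.7 kHz.
10.2 kHz mod fs = 2.8 kHz.
2.8 kHz ≤ fs/2 = 3.7 kHz, appears at 2.8 kHz.
25 kHz mod fs = 2.8 kHz.
2.8 kHz ≤ fs/2 = 3.7 kHz, appears at 2.8 kHz.
26.6 kHz mod fs = 4.4 kHz.
4.4 kHz > fs/2 = 3.7 kHz, folds to fs − 4.4 kHz = 3 kHz.
2.9 kHz ≤ fs/2 = 3.7 kHz, passes unchanged.
10.2 kHz and 25 kHz both map to 2.8 kHz.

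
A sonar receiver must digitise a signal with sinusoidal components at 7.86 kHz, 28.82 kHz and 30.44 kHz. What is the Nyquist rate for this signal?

60.88 kHz

Highest-frequency component: 30.44 kHz.
Nyquist rate = 2 × 30.44 kHz = 60.88 kHz.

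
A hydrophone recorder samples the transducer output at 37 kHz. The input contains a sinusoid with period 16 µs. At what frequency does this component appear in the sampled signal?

T = 16 µs → f = 1/T = 62.5 kHz.
62.5 kHz mod fs = 25.5 kHz.
25.5 kHz > fs/2 = 18.5 kHz, folds to fs − 25.5 kHz = 11.5 kHz.

11.5 kHz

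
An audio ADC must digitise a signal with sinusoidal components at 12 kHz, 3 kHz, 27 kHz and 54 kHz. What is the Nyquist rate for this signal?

108 kHz

Highest-frequency component: 54 kHz.
Nyquist rate = 2 × 54 kHz = 108 kHz.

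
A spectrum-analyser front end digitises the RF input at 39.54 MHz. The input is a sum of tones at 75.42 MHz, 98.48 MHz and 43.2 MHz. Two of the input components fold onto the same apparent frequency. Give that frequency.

fs/2 = 19.77 MHz.
75.42 MHz mod fs = 35.88 MHz.
35.88 MHz > fs/2 = 19.77 MHz, folds to fs − 35.88 MHz = 3.66 MHz.
98.48 MHz mod fs = 19.4 MHz.
19.4 MHz ≤ fs/2 = 19.77 MHz, appears at 19.4 MHz.
43.2 MHz mod fs = 3.66 MHz.
3.66 MHz ≤ fs/2 = 19.77 MHz, appears at 3.66 MHz.
43.2 MHz and 75.42 MHz both map to 3.66 MHz.

3.66 MHz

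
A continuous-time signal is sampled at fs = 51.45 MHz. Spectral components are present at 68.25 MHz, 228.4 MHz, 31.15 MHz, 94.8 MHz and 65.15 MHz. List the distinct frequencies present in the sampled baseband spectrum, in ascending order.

fs/2 = 25.725 MHz.
68.25 MHz mod fs = 16.8 MHz.
16.8 MHz ≤ fs/2 = 25.725 MHz, appears at 16.8 MHz.
228.4 MHz mod fs = 22.6 MHz.
22.6 MHz ≤ fs/2 = 25.725 MHz, appears at 22.6 MHz.
31.15 MHz > fs/2 = 25.725 MHz, folds to fs − 31.15 MHz = 20.3 MHz.
94.8 MHz mod fs = 43.35 MHz.
43.35 MHz > fs/2 = 25.725 MHz, folds to fs − 43.35 MHz = 8.1 MHz.
65.15 MHz mod fs = 13.7 MHz.
13.7 MHz ≤ fs/2 = 25.725 MHz, appears at 13.7 MHz.
Distinct values: {8.1 MHz, 13.7 MHz, 16.8 MHz, 20.3 MHz, 22.6 MHz}.

8.1 MHz, 13.7 MHz, 16.8 MHz, 20.3 MHz, 22.6 MHz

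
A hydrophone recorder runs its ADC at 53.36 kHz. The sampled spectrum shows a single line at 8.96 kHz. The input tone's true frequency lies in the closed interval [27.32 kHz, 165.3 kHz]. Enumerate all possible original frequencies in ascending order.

44.4 kHz, 62.32 kHz, 97.76 kHz, 115.68 kHz, 151.12 kHz

Frequencies that alias to 8.96 kHz are k·fs ± 8.96 kHz for integer k ≥ 0.
k=0: 8.96 kHz.
k=1: 44.4 kHz, 62.32 kHz.
k=2: 97.76 kHz, 115.68 kHz.
k=3: 151.12 kHz, 169.04 kHz.
k=4: 204.48 kHz, 222.4 kHz.
Within [27.32 kHz, 165.3 kHz]: 44.4 kHz, 62.32 kHz, 97.76 kHz, 115.68 kHz, 151.12 kHz.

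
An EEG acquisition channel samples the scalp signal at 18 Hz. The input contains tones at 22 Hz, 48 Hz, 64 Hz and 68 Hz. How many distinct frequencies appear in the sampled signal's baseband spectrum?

3

fs/2 = 9 Hz.
22 Hz mod fs = 4 Hz.
4 Hz ≤ fs/2 = 9 Hz, appears at 4 Hz.
48 Hz mod fs = 12 Hz.
12 Hz > fs/2 = 9 Hz, folds to fs − 12 Hz = 6 Hz.
64 Hz mod fs = 10 Hz.
10 Hz > fs/2 = 9 Hz, folds to fs − 10 Hz = 8 Hz.
68 Hz mod fs = 14 Hz.
14 Hz > fs/2 = 9 Hz, folds to fs − 14 Hz = 4 Hz.
Distinct values: {4 Hz, 6 Hz, 8 Hz} → 3.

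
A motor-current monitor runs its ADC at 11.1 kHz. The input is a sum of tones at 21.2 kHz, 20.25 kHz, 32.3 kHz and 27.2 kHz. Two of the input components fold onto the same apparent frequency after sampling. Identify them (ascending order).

21.2 kHz, 32.3 kHz

fs/2 = 5.55 kHz.
21.2 kHz mod fs = 10.1 kHz.
10.1 kHz > fs/2 = 5.55 kHz, folds to fs − 10.1 kHz = 1 kHz.
20.25 kHz mod fs = 9.15 kHz.
9.15 kHz > fs/2 = 5.55 kHz, folds to fs − 9.15 kHz = 1.95 kHz.
32.3 kHz mod fs = 10.1 kHz.
10.1 kHz > fs/2 = 5.55 kHz, folds to fs − 10.1 kHz = 1 kHz.
27.2 kHz mod fs = 5 kHz.
5 kHz ≤ fs/2 = 5.55 kHz, appears at 5 kHz.
21.2 kHz and 32.3 kHz both map to 1 kHz.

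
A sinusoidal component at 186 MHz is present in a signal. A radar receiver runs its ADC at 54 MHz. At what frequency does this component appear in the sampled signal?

186 MHz mod fs = 24 MHz.
24 MHz ≤ fs/2 = 27 MHz, appears at 24 MHz.

24 MHz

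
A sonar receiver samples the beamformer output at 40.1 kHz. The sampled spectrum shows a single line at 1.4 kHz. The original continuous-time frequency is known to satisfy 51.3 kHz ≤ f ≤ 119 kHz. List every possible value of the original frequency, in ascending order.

Frequencies that alias to 1.4 kHz are k·fs ± 1.4 kHz for integer k ≥ 0.
k=0: 1.4 kHz.
k=1: 38.7 kHz, 41.5 kHz.
k=2: 78.8 kHz, 81.6 kHz.
k=3: 118.9 kHz, 121.7 kHz.
k=4: 159 kHz, 161.8 kHz.
Within [51.3 kHz, 119 kHz]: 78.8 kHz, 81.6 kHz, 118.9 kHz.

78.8 kHz, 81.6 kHz, 118.9 kHz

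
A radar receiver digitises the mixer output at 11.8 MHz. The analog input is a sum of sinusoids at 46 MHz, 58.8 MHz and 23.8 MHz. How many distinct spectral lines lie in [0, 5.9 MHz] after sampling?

2

fs/2 = 5.9 MHz.
46 MHz mod fs = 10.6 MHz.
10.6 MHz > fs/2 = 5.9 MHz, folds to fs − 10.6 MHz = 1.2 MHz.
58.8 MHz mod fs = 11.6 MHz.
11.6 MHz > fs/2 = 5.9 MHz, folds to fs − 11.6 MHz = 0.2 MHz.
23.8 MHz mod fs = 0.2 MHz.
0.2 MHz ≤ fs/2 = 5.9 MHz, appears at 0.2 MHz.
Distinct values: {0.2 MHz, 1.2 MHz} → 2.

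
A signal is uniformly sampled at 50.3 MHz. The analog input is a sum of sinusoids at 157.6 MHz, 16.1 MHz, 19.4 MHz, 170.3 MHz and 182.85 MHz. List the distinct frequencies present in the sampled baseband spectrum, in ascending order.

fs/2 = 25.15 MHz.
157.6 MHz mod fs = 6.7 MHz.
6.7 MHz ≤ fs/2 = 25.15 MHz, appears at 6.7 MHz.
16.1 MHz ≤ fs/2 = 25.15 MHz, passes unchanged.
19.4 MHz ≤ fs/2 = 25.15 MHz, passes unchanged.
170.3 MHz mod fs = 19.4 MHz.
19.4 MHz ≤ fs/2 = 25.15 MHz, appears at 19.4 MHz.
182.85 MHz mod fs = 31.95 MHz.
31.95 MHz > fs/2 = 25.15 MHz, folds to fs − 31.95 MHz = 18.35 MHz.
Distinct values: {6.7 MHz, 16.1 MHz, 18.35 MHz, 19.4 MHz}.

6.7 MHz, 16.1 MHz, 18.35 MHz, 19.4 MHz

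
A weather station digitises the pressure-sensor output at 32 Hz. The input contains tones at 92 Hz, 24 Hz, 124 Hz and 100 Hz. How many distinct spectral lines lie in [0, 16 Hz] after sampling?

2

fs/2 = 16 Hz.
92 Hz mod fs = 28 Hz.
28 Hz > fs/2 = 16 Hz, folds to fs − 28 Hz = 4 Hz.
24 Hz > fs/2 = 16 Hz, folds to fs − 24 Hz = 8 Hz.
124 Hz mod fs = 28 Hz.
28 Hz > fs/2 = 16 Hz, folds to fs − 28 Hz = 4 Hz.
100 Hz mod fs = 4 Hz.
4 Hz ≤ fs/2 = 16 Hz, appears at 4 Hz.
Distinct values: {4 Hz, 8 Hz} → 2.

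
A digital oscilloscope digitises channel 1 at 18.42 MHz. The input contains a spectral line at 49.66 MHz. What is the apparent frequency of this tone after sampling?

49.66 MHz mod fs = 12.82 MHz.
12.82 MHz > fs/2 = 9.21 MHz, folds to fs − 12.82 MHz = 5.6 MHz.

5.6 MHz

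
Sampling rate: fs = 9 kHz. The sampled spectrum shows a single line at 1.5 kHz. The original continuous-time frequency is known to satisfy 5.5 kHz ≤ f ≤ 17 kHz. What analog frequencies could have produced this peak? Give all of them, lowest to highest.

Frequencies that alias to 1.5 kHz are k·fs ± 1.5 kHz for integer k ≥ 0.
k=0: 1.5 kHz.
k=1: 7.5 kHz, 10.5 kHz.
k=2: 16.5 kHz, 19.5 kHz.
k=3: 25.5 kHz, 28.5 kHz.
Within [5.5 kHz, 17 kHz]: 7.5 kHz, 10.5 kHz, 16.5 kHz.

7.5 kHz, 10.5 kHz, 16.5 kHz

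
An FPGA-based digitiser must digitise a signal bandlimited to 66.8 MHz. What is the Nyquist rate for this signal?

133.6 MHz

Nyquist rate = 2 × 66.8 MHz = 133.6 MHz.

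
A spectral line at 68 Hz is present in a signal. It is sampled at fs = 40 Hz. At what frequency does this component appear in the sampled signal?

68 Hz mod fs = 28 Hz.
28 Hz > fs/2 = 20 Hz, folds to fs − 28 Hz = 12 Hz.

12 Hz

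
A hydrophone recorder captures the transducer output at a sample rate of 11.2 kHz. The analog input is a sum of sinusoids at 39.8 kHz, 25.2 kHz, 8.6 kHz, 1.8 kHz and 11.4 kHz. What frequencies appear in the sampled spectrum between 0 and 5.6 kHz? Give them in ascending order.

fs/2 = 5.6 kHz.
39.8 kHz mod fs = 6.2 kHz.
6.2 kHz > fs/2 = 5.6 kHz, folds to fs − 6.2 kHz = 5 kHz.
25.2 kHz mod fs = 2.8 kHz.
2.8 kHz ≤ fs/2 = 5.6 kHz, appears at 2.8 kHz.
8.6 kHz > fs/2 = 5.6 kHz, folds to fs − 8.6 kHz = 2.6 kHz.
1.8 kHz ≤ fs/2 = 5.6 kHz, passes unchanged.
11.4 kHz mod fs = 0.2 kHz.
0.2 kHz ≤ fs/2 = 5.6 kHz, appears at 0.2 kHz.
Distinct values: {0.2 kHz, 1.8 kHz, 2.6 kHz, 2.8 kHz, 5 kHz}.

0.2 kHz, 1.8 kHz, 2.6 kHz, 2.8 kHz, 5 kHz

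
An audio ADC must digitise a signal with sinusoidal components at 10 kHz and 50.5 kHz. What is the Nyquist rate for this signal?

101 kHz

Highest-frequency component: 50.5 kHz.
Nyquist rate = 2 × 50.5 kHz = 101 kHz.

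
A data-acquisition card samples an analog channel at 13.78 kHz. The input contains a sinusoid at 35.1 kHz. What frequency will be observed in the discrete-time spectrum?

35.1 kHz mod fs = 7.54 kHz.
7.54 kHz > fs/2 = 6.89 kHz, folds to fs − 7.54 kHz = 6.24 kHz.

6.24 kHz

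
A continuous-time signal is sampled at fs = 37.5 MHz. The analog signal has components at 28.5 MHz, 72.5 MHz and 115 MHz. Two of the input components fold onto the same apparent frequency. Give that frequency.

2.5 MHz

fs/2 = 18.75 MHz.
28.5 MHz > fs/2 = 18.75 MHz, folds to fs − 28.5 MHz = 9 MHz.
72.5 MHz mod fs = 35 MHz.
35 MHz > fs/2 = 18.75 MHz, folds to fs − 35 MHz = 2.5 MHz.
115 MHz mod fs = 2.5 MHz.
2.5 MHz ≤ fs/2 = 18.75 MHz, appears at 2.5 MHz.
72.5 MHz and 115 MHz both map to 2.5 MHz.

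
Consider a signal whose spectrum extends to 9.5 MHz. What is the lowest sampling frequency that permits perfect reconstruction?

19 MHz

Nyquist rate = 2 × 9.5 MHz = 19 MHz.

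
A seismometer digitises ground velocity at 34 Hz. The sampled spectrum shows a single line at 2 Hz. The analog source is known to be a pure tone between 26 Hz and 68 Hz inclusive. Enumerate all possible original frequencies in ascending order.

Frequencies that alias to 2 Hz are k·fs ± 2 Hz for integer k ≥ 0.
k=0: 2 Hz.
k=1: 32 Hz, 36 Hz.
k=2: 66 Hz, 70 Hz.
k=3: 100 Hz, 104 Hz.
Within [26 Hz, 68 Hz]: 32 Hz, 36 Hz, 66 Hz.

32 Hz, 36 Hz, 66 Hz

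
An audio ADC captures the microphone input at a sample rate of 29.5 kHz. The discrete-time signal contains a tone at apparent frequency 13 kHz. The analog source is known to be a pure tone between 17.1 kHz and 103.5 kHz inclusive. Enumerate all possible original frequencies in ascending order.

Frequencies that alias to 13 kHz are k·fs ± 13 kHz for integer k ≥ 0.
k=0: 13 kHz.
k=1: 16.5 kHz, 42.5 kHz.
k=2: 46 kHz, 72 kHz.
k=3: 75.5 kHz, 101.5 kHz.
k=4: 105 kHz, 131 kHz.
Within [17.1 kHz, 103.5 kHz]: 42.5 kHz, 46 kHz, 72 kHz, 75.5 kHz, 101.5 kHz.

42.5 kHz, 46 kHz, 72 kHz, 75.5 kHz, 101.5 kHz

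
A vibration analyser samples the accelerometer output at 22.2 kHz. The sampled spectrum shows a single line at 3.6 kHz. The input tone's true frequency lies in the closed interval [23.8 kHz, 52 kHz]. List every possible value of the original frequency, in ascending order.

25.8 kHz, 40.8 kHz, 48 kHz

Frequencies that alias to 3.6 kHz are k·fs ± 3.6 kHz for integer k ≥ 0.
k=0: 3.6 kHz.
k=1: 18.6 kHz, 25.8 kHz.
k=2: 40.8 kHz, 48 kHz.
k=3: 63 kHz, 70.2 kHz.
Within [23.8 kHz, 52 kHz]: 25.8 kHz, 40.8 kHz, 48 kHz.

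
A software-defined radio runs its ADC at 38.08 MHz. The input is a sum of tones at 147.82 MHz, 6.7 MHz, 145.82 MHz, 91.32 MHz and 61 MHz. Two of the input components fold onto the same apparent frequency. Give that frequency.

fs/2 = 19.04 MHz.
147.82 MHz mod fs = 33.58 MHz.
33.58 MHz > fs/2 = 19.04 MHz, folds to fs − 33.58 MHz = 4.5 MHz.
6.7 MHz ≤ fs/2 = 19.04 MHz, passes unchanged.
145.82 MHz mod fs = 31.58 MHz.
31.58 MHz > fs/2 = 19.04 MHz, folds to fs − 31.58 MHz = 6.5 MHz.
91.32 MHz mod fs = 15.16 MHz.
15.16 MHz ≤ fs/2 = 19.04 MHz, appears at 15.16 MHz.
61 MHz mod fs = 22.92 MHz.
22.92 MHz > fs/2 = 19.04 MHz, folds to fs − 22.92 MHz = 15.16 MHz.
61 MHz and 91.32 MHz both map to 15.16 MHz.

15.16 MHz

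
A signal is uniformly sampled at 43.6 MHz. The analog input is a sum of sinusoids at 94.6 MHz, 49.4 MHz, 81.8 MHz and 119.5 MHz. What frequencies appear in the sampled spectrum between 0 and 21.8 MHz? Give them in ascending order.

fs/2 = 21.8 MHz.
94.6 MHz mod fs = 7.4 MHz.
7.4 MHz ≤ fs/2 = 21.8 MHz, appears at 7.4 MHz.
49.4 MHz mod fs = 5.8 MHz.
5.8 MHz ≤ fs/2 = 21.8 MHz, appears at 5.8 MHz.
81.8 MHz mod fs = 38.2 MHz.
38.2 MHz > fs/2 = 21.8 MHz, folds to fs − 38.2 MHz = 5.4 MHz.
119.5 MHz mod fs = 32.3 MHz.
32.3 MHz > fs/2 = 21.8 MHz, folds to fs − 32.3 MHz = 11.3 MHz.
Distinct values: {5.4 MHz, 5.8 MHz, 7.4 MHz, 11.3 MHz}.

5.4 MHz, 5.8 MHz, 7.4 MHz, 11.3 MHz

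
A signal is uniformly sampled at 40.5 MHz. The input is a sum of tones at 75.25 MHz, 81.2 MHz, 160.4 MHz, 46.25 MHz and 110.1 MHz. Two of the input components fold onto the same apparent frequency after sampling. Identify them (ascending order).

46.25 MHz, 75.25 MHz

fs/2 = 20.25 MHz.
75.25 MHz mod fs = 34.75 MHz.
34.75 MHz > fs/2 = 20.25 MHz, folds to fs − 34.75 MHz = 5.75 MHz.
81.2 MHz mod fs = 0.2 MHz.
0.2 MHz ≤ fs/2 = 20.25 MHz, appears at 0.2 MHz.
160.4 MHz mod fs = 38.9 MHz.
38.9 MHz > fs/2 = 20.25 MHz, folds to fs − 38.9 MHz = 1.6 MHz.
46.25 MHz mod fs = 5.75 MHz.
5.75 MHz ≤ fs/2 = 20.25 MHz, appears at 5.75 MHz.
110.1 MHz mod fs = 29.1 MHz.
29.1 MHz > fs/2 = 20.25 MHz, folds to fs − 29.1 MHz = 11.4 MHz.
46.25 MHz and 75.25 MHz both map to 5.75 MHz.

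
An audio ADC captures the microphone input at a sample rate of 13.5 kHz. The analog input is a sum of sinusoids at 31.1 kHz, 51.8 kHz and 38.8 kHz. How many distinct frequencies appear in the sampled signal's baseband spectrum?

3

fs/2 = 6.75 kHz.
31.1 kHz mod fs = 4.1 kHz.
4.1 kHz ≤ fs/2 = 6.75 kHz, appears at 4.1 kHz.
51.8 kHz mod fs = 11.3 kHz.
11.3 kHz > fs/2 = 6.75 kHz, folds to fs − 11.3 kHz = 2.2 kHz.
38.8 kHz mod fs = 11.8 kHz.
11.8 kHz > fs/2 = 6.75 kHz, folds to fs − 11.8 kHz = 1.7 kHz.
Distinct values: {1.7 kHz, 2.2 kHz, 4.1 kHz} → 3.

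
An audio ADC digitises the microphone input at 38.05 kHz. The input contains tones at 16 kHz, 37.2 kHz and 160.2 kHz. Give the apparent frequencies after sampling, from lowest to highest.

0.85 kHz, 8 kHz, 16 kHz

fs/2 = 19.025 kHz.
16 kHz ≤ fs/2 = 19.025 kHz, passes unchanged.
37.2 kHz > fs/2 = 19.025 kHz, folds to fs − 37.2 kHz = 0.85 kHz.
160.2 kHz mod fs = 8 kHz.
8 kHz ≤ fs/2 = 19.025 kHz, appears at 8 kHz.
Distinct values: {0.85 kHz, 8 kHz, 16 kHz}.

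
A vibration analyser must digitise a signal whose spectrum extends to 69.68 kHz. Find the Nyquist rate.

139.36 kHz

Nyquist rate = 2 × 69.68 kHz = 139.36 kHz.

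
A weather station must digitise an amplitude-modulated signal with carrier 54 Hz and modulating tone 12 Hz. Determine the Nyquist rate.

132 Hz

AM sidebands sit at fc ± fm = 42 Hz and 66 Hz.
Highest-frequency component: 66 Hz.
Nyquist rate = 2 × 66 Hz = 132 Hz.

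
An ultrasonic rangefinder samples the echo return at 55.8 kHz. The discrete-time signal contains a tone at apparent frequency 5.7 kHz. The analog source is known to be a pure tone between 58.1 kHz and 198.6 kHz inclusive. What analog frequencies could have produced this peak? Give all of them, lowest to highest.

61.5 kHz, 105.9 kHz, 117.3 kHz, 161.7 kHz, 173.1 kHz

Frequencies that alias to 5.7 kHz are k·fs ± 5.7 kHz for integer k ≥ 0.
k=0: 5.7 kHz.
k=1: 50.1 kHz, 61.5 kHz.
k=2: 105.9 kHz, 117.3 kHz.
k=3: 161.7 kHz, 173.1 kHz.
k=4: 217.5 kHz, 228.9 kHz.
Within [58.1 kHz, 198.6 kHz]: 61.5 kHz, 105.9 kHz, 117.3 kHz, 161.7 kHz, 173.1 kHz.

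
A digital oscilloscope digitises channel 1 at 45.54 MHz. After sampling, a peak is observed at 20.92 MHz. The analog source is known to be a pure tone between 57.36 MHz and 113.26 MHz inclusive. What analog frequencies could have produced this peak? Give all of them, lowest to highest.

Frequencies that alias to 20.92 MHz are k·fs ± 20.92 MHz for integer k ≥ 0.
k=0: 20.92 MHz.
k=1: 24.62 MHz, 66.46 MHz.
k=2: 70.16 MHz, 112 MHz.
k=3: 115.7 MHz, 157.54 MHz.
Within [57.36 MHz, 113.26 MHz]: 66.46 MHz, 70.16 MHz, 112 MHz.

66.46 MHz, 70.16 MHz, 112 MHz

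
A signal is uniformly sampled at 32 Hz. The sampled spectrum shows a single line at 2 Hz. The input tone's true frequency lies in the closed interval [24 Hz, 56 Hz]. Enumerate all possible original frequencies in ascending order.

30 Hz, 34 Hz

Frequencies that alias to 2 Hz are k·fs ± 2 Hz for integer k ≥ 0.
k=0: 2 Hz.
k=1: 30 Hz, 34 Hz.
k=2: 62 Hz, 66 Hz.
Within [24 Hz, 56 Hz]: 30 Hz, 34 Hz.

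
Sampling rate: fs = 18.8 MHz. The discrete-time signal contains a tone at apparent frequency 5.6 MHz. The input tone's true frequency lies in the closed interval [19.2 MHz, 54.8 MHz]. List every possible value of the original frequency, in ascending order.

Frequencies that alias to 5.6 MHz are k·fs ± 5.6 MHz for integer k ≥ 0.
k=0: 5.6 MHz.
k=1: 13.2 MHz, 24.4 MHz.
k=2: 32 MHz, 43.2 MHz.
k=3: 50.8 MHz, 62 MHz.
k=4: 69.6 MHz, 80.8 MHz.
Within [19.2 MHz, 54.8 MHz]: 24.4 MHz, 32 MHz, 43.2 MHz, 50.8 MHz.

24.4 MHz, 32 MHz, 43.2 MHz, 50.8 MHz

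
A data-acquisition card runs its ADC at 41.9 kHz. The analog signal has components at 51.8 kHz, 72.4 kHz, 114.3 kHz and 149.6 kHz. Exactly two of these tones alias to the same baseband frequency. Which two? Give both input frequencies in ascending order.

fs/2 = 20.95 kHz.
51.8 kHz mod fs = 9.9 kHz.
9.9 kHz ≤ fs/2 = 20.95 kHz, appears at 9.9 kHz.
72.4 kHz mod fs = 30.5 kHz.
30.5 kHz > fs/2 = 20.95 kHz, folds to fs − 30.5 kHz = 11.4 kHz.
114.3 kHz mod fs = 30.5 kHz.
30.5 kHz > fs/2 = 20.95 kHz, folds to fs − 30.5 kHz = 11.4 kHz.
149.6 kHz mod fs = 23.9 kHz.
23.9 kHz > fs/2 = 20.95 kHz, folds to fs − 23.9 kHz = 18 kHz.
72.4 kHz and 114.3 kHz both map to 11.4 kHz.

72.4 kHz, 114.3 kHz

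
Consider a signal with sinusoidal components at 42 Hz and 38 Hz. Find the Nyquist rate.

84 Hz

Highest-frequency component: 42 Hz.
Nyquist rate = 2 × 42 Hz = 84 Hz.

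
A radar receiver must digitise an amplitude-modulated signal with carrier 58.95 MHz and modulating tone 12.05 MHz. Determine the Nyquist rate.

AM sidebands sit at fc ± fm = 46.9 MHz and 71 MHz.
Highest-frequency component: 71 MHz.
Nyquist rate = 2 × 71 MHz = 142 MHz.

142 MHz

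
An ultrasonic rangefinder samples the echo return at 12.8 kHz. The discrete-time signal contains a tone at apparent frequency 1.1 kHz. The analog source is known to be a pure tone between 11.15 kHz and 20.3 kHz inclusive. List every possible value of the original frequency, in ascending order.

11.7 kHz, 13.9 kHz

Frequencies that alias to 1.1 kHz are k·fs ± 1.1 kHz for integer k ≥ 0.
k=0: 1.1 kHz.
k=1: 11.7 kHz, 13.9 kHz.
k=2: 24.5 kHz, 26.7 kHz.
Within [11.15 kHz, 20.3 kHz]: 11.7 kHz, 13.9 kHz.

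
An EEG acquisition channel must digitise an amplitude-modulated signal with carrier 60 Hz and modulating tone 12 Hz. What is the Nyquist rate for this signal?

AM sidebands sit at fc ± fm = 48 Hz and 72 Hz.
Highest-frequency component: 72 Hz.
Nyquist rate = 2 × 72 Hz = 144 Hz.

144 Hz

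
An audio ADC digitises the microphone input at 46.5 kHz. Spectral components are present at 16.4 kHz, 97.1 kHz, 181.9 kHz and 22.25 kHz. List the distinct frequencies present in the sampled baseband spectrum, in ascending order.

4.1 kHz, 16.4 kHz, 22.25 kHz

fs/2 = 23.25 kHz.
16.4 kHz ≤ fs/2 = 23.25 kHz, passes unchanged.
97.1 kHz mod fs = 4.1 kHz.
4.1 kHz ≤ fs/2 = 23.25 kHz, appears at 4.1 kHz.
181.9 kHz mod fs = 42.4 kHz.
42.4 kHz > fs/2 = 23.25 kHz, folds to fs − 42.4 kHz = 4.1 kHz.
22.25 kHz ≤ fs/2 = 23.25 kHz, passes unchanged.
Distinct values: {4.1 kHz, 16.4 kHz, 22.25 kHz}.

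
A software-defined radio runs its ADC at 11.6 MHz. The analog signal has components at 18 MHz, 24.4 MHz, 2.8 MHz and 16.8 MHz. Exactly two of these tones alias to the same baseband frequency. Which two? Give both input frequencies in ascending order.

16.8 MHz, 18 MHz

fs/2 = 5.8 MHz.
18 MHz mod fs = 6.4 MHz.
6.4 MHz > fs/2 = 5.8 MHz, folds to fs − 6.4 MHz = 5.2 MHz.
24.4 MHz mod fs = 1.2 MHz.
1.2 MHz ≤ fs/2 = 5.8 MHz, appears at 1.2 MHz.
2.8 MHz ≤ fs/2 = 5.8 MHz, passes unchanged.
16.8 MHz mod fs = 5.2 MHz.
5.2 MHz ≤ fs/2 = 5.8 MHz, appears at 5.2 MHz.
16.8 MHz and 18 MHz both map to 5.2 MHz.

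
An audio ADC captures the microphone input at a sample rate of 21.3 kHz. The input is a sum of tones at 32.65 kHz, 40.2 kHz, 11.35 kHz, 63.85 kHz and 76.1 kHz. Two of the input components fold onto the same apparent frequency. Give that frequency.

9.95 kHz

fs/2 = 10.65 kHz.
32.65 kHz mod fs = 11.35 kHz.
11.35 kHz > fs/2 = 10.65 kHz, folds to fs − 11.35 kHz = 9.95 kHz.
40.2 kHz mod fs = 18.9 kHz.
18.9 kHz > fs/2 = 10.65 kHz, folds to fs − 18.9 kHz = 2.4 kHz.
11.35 kHz > fs/2 = 10.65 kHz, folds to fs − 11.35 kHz = 9.95 kHz.
63.85 kHz mod fs = 21.25 kHz.
21.25 kHz > fs/2 = 10.65 kHz, folds to fs − 21.25 kHz = 0.05 kHz.
76.1 kHz mod fs = 12.2 kHz.
12.2 kHz > fs/2 = 10.65 kHz, folds to fs − 12.2 kHz = 9.1 kHz.
11.35 kHz and 32.65 kHz both map to 9.95 kHz.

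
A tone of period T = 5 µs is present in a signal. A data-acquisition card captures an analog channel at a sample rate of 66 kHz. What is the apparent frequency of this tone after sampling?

T = 5 µs → f = 1/T = 200 kHz.
200 kHz mod fs = 2 kHz.
2 kHz ≤ fs/2 = 33 kHz, appears at 2 kHz.

2 kHz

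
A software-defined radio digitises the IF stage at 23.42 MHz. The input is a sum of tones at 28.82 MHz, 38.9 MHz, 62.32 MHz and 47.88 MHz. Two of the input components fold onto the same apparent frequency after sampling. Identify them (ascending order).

38.9 MHz, 62.32 MHz

fs/2 = 11.71 MHz.
28.82 MHz mod fs = 5.4 MHz.
5.4 MHz ≤ fs/2 = 11.71 MHz, appears at 5.4 MHz.
38.9 MHz mod fs = 15.48 MHz.
15.48 MHz > fs/2 = 11.71 MHz, folds to fs − 15.48 MHz = 7.94 MHz.
62.32 MHz mod fs = 15.48 MHz.
15.48 MHz > fs/2 = 11.71 MHz, folds to fs − 15.48 MHz = 7.94 MHz.
47.88 MHz mod fs = 1.04 MHz.
1.04 MHz ≤ fs/2 = 11.71 MHz, appears at 1.04 MHz.
38.9 MHz and 62.32 MHz both map to 7.94 MHz.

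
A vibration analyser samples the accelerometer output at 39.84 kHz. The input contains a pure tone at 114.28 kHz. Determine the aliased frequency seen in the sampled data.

114.28 kHz mod fs = 34.6 kHz.
34.6 kHz > fs/2 = 19.92 kHz, folds to fs − 34.6 kHz = 5.24 kHz.

5.24 kHz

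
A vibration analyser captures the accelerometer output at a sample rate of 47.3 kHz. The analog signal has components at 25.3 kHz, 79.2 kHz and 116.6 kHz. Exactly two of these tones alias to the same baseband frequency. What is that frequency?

fs/2 = 23.65 kHz.
25.3 kHz > fs/2 = 23.65 kHz, folds to fs − 25.3 kHz = 22 kHz.
79.2 kHz mod fs = 31.9 kHz.
31.9 kHz > fs/2 = 23.65 kHz, folds to fs − 31.9 kHz = 15.4 kHz.
116.6 kHz mod fs = 22 kHz.
22 kHz ≤ fs/2 = 23.65 kHz, appears at 22 kHz.
25.3 kHz and 116.6 kHz both map to 22 kHz.

22 kHz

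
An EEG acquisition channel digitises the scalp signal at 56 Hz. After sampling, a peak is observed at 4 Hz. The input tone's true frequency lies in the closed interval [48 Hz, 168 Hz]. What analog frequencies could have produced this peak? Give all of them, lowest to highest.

Frequencies that alias to 4 Hz are k·fs ± 4 Hz for integer k ≥ 0.
k=0: 4 Hz.
k=1: 52 Hz, 60 Hz.
k=2: 108 Hz, 116 Hz.
k=3: 164 Hz, 172 Hz.
k=4: 220 Hz, 228 Hz.
Within [48 Hz, 168 Hz]: 52 Hz, 60 Hz, 108 Hz, 116 Hz, 164 Hz.

52 Hz, 60 Hz, 108 Hz, 116 Hz, 164 Hz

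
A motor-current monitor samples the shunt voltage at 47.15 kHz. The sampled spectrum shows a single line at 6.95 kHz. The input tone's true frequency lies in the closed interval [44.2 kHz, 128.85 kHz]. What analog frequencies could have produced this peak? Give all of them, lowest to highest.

Frequencies that alias to 6.95 kHz are k·fs ± 6.95 kHz for integer k ≥ 0.
k=0: 6.95 kHz.
k=1: 40.2 kHz, 54.1 kHz.
k=2: 87.35 kHz, 101.25 kHz.
k=3: 134.5 kHz, 148.4 kHz.
Within [44.2 kHz, 128.85 kHz]: 54.1 kHz, 87.35 kHz, 101.25 kHz.

54.1 kHz, 87.35 kHz, 101.25 kHz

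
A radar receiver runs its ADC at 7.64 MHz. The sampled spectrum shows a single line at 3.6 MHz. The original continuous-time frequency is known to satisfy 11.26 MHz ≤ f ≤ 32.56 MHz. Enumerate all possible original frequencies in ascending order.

11.68 MHz, 18.88 MHz, 19.32 MHz, 26.52 MHz, 26.96 MHz

Frequencies that alias to 3.6 MHz are k·fs ± 3.6 MHz for integer k ≥ 0.
k=0: 3.6 MHz.
k=1: 4.04 MHz, 11.24 MHz.
k=2: 11.68 MHz, 18.88 MHz.
k=3: 19.32 MHz, 26.52 MHz.
k=4: 26.96 MHz, 34.16 MHz.
k=5: 34.6 MHz, 41.8 MHz.
Within [11.26 MHz, 32.56 MHz]: 11.68 MHz, 18.88 MHz, 19.32 MHz, 26.52 MHz, 26.96 MHz.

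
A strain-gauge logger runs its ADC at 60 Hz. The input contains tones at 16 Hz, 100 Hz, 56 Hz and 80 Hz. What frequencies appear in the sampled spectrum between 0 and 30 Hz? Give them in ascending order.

fs/2 = 30 Hz.
16 Hz ≤ fs/2 = 30 Hz, passes unchanged.
100 Hz mod fs = 40 Hz.
40 Hz > fs/2 = 30 Hz, folds to fs − 40 Hz = 20 Hz.
56 Hz > fs/2 = 30 Hz, folds to fs − 56 Hz = 4 Hz.
80 Hz mod fs = 20 Hz.
20 Hz ≤ fs/2 = 30 Hz, appears at 20 Hz.
Distinct values: {4 Hz, 16 Hz, 20 Hz}.

4 Hz, 16 Hz, 20 Hz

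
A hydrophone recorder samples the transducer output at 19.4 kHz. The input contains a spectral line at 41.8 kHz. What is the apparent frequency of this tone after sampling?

3 kHz

41.8 kHz mod fs = 3 kHz.
3 kHz ≤ fs/2 = 9.7 kHz, appears at 3 kHz.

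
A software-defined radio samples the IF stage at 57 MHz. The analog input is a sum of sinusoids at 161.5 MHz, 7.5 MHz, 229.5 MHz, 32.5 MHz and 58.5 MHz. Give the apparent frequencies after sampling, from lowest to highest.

fs/2 = 28.5 MHz.
161.5 MHz mod fs = 47.5 MHz.
47.5 MHz > fs/2 = 28.5 MHz, folds to fs − 47.5 MHz = 9.5 MHz.
7.5 MHz ≤ fs/2 = 28.5 MHz, passes unchanged.
229.5 MHz mod fs = 1.5 MHz.
1.5 MHz ≤ fs/2 = 28.5 MHz, appears at 1.5 MHz.
32.5 MHz > fs/2 = 28.5 MHz, folds to fs − 32.5 MHz = 24.5 MHz.
58.5 MHz mod fs = 1.5 MHz.
1.5 MHz ≤ fs/2 = 28.5 MHz, appears at 1.5 MHz.
Distinct values: {1.5 MHz, 7.5 MHz, 9.5 MHz, 24.5 MHz}.

1.5 MHz, 7.5 MHz, 9.5 MHz, 24.5 MHz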